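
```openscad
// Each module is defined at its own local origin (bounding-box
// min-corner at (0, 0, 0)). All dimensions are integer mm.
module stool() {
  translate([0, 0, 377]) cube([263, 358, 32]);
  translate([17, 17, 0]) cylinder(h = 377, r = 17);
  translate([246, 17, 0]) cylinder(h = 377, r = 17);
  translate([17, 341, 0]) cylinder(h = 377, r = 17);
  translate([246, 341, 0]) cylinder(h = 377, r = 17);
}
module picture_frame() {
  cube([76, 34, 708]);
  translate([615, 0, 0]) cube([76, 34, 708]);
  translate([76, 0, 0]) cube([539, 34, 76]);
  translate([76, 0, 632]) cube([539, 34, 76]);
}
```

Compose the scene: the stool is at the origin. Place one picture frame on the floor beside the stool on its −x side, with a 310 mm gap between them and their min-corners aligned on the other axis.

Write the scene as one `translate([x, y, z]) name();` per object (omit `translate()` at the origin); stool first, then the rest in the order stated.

stool();
translate([-1001, 0, 0]) picture_frame();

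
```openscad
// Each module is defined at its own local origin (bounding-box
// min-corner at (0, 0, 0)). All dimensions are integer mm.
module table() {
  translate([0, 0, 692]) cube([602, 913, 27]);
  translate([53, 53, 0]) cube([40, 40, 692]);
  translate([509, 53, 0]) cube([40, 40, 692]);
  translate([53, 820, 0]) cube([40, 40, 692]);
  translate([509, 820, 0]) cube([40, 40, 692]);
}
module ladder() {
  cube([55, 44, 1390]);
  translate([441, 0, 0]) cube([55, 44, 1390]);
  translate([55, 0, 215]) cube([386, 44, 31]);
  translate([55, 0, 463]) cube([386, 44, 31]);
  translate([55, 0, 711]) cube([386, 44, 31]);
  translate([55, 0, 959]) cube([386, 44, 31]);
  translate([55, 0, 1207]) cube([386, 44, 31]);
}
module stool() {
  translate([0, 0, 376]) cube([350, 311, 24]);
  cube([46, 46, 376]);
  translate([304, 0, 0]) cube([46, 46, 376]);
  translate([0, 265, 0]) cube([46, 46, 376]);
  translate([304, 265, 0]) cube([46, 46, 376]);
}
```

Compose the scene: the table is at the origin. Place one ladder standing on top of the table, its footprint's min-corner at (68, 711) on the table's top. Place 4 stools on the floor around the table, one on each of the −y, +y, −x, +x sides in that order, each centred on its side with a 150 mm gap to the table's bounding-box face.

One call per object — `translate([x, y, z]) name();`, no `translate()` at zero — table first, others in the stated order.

table();
translate([68, 711, 719]) ladder();
translate([126, -461, 0]) stool();
translate([126, 1063, 0]) stool();
translate([-500, 301, 0]) stool();
translate([752, 301, 0]) stool();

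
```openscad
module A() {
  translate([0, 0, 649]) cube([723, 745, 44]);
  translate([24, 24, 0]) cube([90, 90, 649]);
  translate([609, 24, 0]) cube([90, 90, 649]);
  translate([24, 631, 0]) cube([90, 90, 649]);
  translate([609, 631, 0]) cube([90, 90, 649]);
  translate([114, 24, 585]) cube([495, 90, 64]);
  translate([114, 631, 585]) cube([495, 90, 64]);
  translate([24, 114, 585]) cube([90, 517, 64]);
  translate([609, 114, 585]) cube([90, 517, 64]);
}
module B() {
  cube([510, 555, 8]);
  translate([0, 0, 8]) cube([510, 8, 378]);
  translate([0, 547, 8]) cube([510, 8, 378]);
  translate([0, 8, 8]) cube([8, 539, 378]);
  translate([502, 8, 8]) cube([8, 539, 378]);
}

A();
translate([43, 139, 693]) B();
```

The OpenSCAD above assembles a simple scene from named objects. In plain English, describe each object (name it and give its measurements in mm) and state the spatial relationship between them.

A is a table: top 723 mm (x) × 745 mm (y), 44 mm thick, upper face at z = 693 mm, on four 90×90 mm square legs, each inset 24 mm from the nearest pair of top edges, running from z = 0 to the bottom of the top. Four apron rails, 90 mm thick and 64 mm tall, run between adjacent legs with their top edges flush with the underside of the top and their outer faces flush with the legs' outer faces.

B is an open-topped rectangular box: outside dimensions 510×555×386 mm, with a uniform wall and base thickness of 8 mm. The base is a full 510×555 slab on the floor; four walls sit on top of the base. The front and back walls (the −y and +y sides) span the full width; the two side walls fit between them.

The open box is on top of the table.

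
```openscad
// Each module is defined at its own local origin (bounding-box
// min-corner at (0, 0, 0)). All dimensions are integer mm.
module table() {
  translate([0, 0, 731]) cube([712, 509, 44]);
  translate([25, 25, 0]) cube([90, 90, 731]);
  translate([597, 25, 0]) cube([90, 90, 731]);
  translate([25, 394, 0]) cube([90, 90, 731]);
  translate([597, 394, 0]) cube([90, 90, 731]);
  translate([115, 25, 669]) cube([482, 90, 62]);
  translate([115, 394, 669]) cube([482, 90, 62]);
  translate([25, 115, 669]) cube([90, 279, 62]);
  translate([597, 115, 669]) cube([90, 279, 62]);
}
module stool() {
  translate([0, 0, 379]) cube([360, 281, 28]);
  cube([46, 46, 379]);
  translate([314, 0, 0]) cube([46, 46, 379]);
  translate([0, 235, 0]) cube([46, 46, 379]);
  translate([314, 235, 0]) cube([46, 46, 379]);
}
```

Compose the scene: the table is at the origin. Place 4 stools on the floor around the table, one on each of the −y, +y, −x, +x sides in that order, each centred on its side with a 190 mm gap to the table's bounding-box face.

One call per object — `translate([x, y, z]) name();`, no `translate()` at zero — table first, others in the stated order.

table();
translate([176, -471, 0]) stool();
translate([176, 699, 0]) stool();
translate([-550, 114, 0]) stool();
translate([902, 114, 0]) stool();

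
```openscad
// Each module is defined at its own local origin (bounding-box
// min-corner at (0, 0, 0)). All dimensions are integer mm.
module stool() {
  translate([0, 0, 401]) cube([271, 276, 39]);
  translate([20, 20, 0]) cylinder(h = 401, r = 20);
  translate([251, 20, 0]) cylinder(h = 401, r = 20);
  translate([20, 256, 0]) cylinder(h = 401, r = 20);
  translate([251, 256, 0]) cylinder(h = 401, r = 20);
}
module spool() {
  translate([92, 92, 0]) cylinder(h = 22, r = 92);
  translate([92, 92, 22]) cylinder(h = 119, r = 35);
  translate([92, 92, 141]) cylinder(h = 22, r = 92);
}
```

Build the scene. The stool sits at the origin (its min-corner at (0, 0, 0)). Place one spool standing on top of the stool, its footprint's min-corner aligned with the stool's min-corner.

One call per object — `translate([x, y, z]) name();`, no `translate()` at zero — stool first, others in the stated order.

stool();
translate([0, 0, 440]) spool();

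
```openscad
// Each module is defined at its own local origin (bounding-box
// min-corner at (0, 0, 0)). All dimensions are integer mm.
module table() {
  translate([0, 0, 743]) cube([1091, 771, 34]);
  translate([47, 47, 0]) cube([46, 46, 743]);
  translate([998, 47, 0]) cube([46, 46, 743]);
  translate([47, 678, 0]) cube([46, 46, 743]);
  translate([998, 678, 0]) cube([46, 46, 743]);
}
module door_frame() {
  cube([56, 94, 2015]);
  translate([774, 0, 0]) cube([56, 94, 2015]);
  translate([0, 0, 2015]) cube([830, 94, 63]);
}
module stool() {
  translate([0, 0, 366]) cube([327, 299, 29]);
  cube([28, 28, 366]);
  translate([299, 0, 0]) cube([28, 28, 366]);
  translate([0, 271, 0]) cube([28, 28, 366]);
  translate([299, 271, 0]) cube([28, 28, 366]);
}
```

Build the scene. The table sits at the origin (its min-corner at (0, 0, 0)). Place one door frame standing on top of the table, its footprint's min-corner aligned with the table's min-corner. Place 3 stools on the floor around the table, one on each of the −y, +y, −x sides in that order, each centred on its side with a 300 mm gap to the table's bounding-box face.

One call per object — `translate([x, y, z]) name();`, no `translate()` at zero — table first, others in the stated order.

table();
translate([0, 0, 777]) door_frame();
translate([382, -599, 0]) stool();
translate([382, 1071, 0]) stool();
translate([-627, 236, 0]) stool();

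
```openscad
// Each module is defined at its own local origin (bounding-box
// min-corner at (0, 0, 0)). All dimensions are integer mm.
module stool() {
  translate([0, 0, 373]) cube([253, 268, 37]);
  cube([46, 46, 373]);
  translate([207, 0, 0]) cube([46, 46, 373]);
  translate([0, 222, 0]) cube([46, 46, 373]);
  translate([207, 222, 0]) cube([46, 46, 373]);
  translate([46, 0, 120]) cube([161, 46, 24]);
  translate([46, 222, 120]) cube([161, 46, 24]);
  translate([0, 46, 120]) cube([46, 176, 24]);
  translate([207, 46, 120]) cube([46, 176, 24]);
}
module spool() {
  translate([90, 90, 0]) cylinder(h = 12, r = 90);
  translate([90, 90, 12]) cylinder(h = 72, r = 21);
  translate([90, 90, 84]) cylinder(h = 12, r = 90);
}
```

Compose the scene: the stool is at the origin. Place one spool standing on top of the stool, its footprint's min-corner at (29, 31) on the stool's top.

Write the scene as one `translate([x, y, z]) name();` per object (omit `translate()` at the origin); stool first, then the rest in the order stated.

stool();
translate([29, 31, 410]) spool();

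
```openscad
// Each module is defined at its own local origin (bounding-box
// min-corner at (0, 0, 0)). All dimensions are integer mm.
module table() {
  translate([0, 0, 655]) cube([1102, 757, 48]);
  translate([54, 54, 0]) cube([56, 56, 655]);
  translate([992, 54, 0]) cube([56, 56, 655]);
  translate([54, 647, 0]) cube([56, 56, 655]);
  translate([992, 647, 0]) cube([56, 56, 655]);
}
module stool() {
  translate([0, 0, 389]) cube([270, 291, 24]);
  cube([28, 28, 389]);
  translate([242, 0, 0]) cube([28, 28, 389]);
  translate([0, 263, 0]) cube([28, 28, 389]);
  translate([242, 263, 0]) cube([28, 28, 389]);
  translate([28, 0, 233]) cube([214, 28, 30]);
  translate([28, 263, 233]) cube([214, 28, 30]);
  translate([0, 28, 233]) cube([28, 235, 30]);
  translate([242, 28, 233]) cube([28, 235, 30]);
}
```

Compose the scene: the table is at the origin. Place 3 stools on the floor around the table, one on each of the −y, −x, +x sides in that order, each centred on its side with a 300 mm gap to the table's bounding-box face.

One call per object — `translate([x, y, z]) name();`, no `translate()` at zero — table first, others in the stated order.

table();
translate([416, -591, 0]) stool();
translate([-570, 233, 0]) stool();
translate([1402, 233, 0]) stool();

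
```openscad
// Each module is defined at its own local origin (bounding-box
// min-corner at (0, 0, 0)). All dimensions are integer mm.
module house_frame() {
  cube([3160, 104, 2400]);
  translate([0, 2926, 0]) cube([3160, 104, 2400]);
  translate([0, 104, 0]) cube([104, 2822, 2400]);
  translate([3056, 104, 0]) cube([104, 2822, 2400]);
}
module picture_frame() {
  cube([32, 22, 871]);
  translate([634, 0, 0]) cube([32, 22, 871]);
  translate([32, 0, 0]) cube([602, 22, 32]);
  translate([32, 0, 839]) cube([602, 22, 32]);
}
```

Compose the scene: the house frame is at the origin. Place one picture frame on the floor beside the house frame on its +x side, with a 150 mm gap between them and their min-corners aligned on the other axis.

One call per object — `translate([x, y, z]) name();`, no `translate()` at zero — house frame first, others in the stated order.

house_frame();
translate([3310, 0, 0]) picture_frame();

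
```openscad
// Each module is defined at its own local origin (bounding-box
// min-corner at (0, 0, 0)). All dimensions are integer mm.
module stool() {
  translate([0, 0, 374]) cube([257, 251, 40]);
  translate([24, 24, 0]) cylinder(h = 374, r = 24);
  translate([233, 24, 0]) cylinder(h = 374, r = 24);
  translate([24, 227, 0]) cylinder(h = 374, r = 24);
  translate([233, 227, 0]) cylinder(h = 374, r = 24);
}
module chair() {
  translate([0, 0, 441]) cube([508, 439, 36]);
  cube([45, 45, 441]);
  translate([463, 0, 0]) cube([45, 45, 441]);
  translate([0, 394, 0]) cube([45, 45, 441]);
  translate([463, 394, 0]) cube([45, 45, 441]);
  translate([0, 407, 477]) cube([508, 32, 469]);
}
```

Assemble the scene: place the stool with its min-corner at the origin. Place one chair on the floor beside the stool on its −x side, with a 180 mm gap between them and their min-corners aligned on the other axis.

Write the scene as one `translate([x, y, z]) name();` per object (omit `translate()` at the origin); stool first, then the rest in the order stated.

stool();
translate([-688, 0, 0]) chair();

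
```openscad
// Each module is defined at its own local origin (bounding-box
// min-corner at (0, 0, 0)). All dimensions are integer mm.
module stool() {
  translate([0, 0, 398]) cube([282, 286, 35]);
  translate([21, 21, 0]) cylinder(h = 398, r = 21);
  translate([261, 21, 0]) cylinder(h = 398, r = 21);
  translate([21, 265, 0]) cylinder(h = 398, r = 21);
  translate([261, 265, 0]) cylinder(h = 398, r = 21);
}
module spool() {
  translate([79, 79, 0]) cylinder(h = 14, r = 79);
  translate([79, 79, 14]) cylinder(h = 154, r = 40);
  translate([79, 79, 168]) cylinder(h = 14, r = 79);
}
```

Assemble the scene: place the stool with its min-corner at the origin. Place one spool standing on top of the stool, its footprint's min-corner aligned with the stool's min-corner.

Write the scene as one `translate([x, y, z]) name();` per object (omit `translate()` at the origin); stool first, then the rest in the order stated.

stool();
translate([0, 0, 433]) spool();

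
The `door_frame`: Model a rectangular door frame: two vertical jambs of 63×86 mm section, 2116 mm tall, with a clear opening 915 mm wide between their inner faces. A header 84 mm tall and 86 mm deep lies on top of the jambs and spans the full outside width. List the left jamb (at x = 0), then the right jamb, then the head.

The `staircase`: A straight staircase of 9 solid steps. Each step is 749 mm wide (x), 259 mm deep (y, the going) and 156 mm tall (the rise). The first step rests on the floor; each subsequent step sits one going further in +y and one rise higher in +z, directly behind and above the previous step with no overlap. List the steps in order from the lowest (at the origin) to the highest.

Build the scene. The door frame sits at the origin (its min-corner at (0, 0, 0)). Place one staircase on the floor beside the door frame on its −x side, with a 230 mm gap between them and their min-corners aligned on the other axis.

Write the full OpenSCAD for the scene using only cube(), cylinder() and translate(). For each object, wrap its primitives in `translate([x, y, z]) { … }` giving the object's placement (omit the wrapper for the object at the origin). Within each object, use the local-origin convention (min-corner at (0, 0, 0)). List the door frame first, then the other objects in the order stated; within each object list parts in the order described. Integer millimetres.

cube([63, 86, 2116]);
translate([978, 0, 0]) cube([63, 86, 2116]);
translate([0, 0, 2116]) cube([1041, 86, 84]);
translate([-979, 0, 0]) {
  cube([749, 259, 156]);
  translate([0, 259, 156]) cube([749, 259, 156]);
  translate([0, 518, 312]) cube([749, 259, 156]);
  translate([0, 777, 468]) cube([749, 259, 156]);
  translate([0, 1036, 624]) cube([749, 259, 156]);
  translate([0, 1295, 780]) cube([749, 259, 156]);
  translate([0, 1554, 936]) cube([749, 259, 156]);
  translate([0, 1813, 1092]) cube([749, 259, 156]);
  translate([0, 2072, 1248]) cube([749, 259, 156]);
}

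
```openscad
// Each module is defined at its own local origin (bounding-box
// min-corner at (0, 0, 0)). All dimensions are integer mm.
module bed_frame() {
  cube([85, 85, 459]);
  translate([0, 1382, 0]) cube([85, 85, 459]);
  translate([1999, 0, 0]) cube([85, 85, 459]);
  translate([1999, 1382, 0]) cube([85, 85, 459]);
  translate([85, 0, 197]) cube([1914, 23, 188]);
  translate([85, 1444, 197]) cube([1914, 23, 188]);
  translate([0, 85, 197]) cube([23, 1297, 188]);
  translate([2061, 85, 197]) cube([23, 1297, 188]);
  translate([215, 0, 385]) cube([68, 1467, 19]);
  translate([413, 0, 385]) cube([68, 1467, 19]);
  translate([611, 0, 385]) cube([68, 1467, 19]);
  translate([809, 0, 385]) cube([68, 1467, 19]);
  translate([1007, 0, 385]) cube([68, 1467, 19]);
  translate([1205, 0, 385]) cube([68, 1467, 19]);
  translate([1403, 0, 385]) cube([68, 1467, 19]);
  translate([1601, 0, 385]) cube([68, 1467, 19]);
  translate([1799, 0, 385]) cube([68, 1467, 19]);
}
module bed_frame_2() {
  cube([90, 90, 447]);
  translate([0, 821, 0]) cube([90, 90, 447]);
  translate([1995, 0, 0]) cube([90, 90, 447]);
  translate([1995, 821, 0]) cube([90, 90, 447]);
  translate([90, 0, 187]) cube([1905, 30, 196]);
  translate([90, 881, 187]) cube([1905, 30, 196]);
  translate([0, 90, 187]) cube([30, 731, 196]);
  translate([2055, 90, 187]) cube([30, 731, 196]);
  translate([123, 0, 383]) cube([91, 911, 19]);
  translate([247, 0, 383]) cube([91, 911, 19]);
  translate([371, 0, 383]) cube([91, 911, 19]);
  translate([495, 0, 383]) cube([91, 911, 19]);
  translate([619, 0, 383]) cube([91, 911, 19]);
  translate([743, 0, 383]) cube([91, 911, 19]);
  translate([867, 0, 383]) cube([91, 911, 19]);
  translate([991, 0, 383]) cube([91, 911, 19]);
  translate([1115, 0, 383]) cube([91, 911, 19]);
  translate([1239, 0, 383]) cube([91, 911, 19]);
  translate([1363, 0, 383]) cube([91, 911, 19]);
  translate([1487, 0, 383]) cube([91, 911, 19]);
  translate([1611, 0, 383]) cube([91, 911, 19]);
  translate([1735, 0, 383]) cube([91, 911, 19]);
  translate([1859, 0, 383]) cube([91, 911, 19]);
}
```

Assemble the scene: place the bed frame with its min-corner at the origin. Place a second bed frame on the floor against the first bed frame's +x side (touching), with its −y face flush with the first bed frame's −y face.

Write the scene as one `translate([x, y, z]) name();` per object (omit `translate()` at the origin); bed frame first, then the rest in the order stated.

bed_frame();
translate([2084, 0, 0]) bed_frame_2();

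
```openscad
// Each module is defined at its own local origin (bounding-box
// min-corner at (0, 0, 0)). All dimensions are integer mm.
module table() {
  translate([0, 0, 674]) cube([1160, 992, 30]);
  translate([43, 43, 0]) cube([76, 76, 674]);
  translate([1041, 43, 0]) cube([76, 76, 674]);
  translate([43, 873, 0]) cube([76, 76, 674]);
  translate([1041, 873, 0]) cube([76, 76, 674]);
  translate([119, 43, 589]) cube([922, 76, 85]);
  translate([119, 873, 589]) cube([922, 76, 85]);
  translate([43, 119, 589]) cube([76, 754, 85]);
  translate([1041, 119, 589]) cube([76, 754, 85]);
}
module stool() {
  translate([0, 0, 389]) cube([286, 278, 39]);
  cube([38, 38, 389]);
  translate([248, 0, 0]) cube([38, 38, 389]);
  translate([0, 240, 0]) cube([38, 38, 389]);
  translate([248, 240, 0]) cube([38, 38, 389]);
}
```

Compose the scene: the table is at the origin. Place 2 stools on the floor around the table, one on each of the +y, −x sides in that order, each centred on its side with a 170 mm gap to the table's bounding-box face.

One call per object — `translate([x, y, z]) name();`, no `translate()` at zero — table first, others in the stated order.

table();
translate([437, 1162, 0]) stool();
translate([-456, 357, 0]) stool();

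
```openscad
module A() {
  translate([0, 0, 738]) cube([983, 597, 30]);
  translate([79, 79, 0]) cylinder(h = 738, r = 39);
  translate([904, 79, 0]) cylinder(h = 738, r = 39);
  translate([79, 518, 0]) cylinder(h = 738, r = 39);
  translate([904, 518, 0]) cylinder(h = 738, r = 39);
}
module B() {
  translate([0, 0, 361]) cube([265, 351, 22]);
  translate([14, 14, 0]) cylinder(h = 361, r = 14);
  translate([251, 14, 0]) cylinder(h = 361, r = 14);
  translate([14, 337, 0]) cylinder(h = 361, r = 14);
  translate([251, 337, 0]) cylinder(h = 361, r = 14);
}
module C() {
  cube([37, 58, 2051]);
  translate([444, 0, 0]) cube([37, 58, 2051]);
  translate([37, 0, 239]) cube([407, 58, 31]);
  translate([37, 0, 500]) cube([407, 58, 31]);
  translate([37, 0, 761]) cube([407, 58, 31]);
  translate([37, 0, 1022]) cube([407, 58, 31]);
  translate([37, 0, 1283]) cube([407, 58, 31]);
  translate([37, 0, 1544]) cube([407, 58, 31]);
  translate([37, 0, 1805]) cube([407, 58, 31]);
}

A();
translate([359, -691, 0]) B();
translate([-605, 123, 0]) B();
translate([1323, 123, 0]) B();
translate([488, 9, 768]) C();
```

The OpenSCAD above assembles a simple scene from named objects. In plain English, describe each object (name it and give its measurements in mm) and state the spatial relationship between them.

A is a table with a 983×597 mm rectangular top, 30 mm thick, top surface at z = 768 mm, supported by four round legs of 78 mm diameter, each leg's bounding box inset 40 mm from the nearest pair of top edges, running from the floor.

B is a simple wooden stool: a rectangular seat 265 mm (x) by 351 mm (y), 22 mm thick, top face at z = 383 mm, on four round legs, each 28 mm in diameter. The legs rest on z = 0, each leg's axis is inset half a diameter from the nearest pair of seat edges (so the leg's bounding box is flush with the corner).

C is a wooden ladder with two side rails of 37×58 mm section and 2051 mm height, set 481 mm apart overall. Between them run 7 rectangular rungs (58 mm deep, 31 mm thick), front faces flush with the rails' −y face. The bottom of the first rung is 239 mm above the floor and each subsequent rung is 261 mm higher than the one below.

Three stools sit around the table at the −y, −x, +x sides. The ladder is on top of the table.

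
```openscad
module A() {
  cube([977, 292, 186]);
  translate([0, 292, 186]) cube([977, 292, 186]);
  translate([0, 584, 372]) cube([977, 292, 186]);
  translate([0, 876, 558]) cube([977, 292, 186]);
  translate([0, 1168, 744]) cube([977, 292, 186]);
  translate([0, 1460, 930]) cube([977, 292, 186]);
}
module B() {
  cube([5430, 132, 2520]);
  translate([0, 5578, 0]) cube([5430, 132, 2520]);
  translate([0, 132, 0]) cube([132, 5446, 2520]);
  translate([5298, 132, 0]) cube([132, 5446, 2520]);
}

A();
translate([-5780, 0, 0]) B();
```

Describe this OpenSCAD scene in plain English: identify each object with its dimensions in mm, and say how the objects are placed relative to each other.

A is a run of 6 identical solid stair steps. Each tread is 977×292 mm and each step block is 186 mm high. Step 1 rests on the floor; step k is offset from step 1 by (k−1)×292 mm in y and (k−1)×186 mm in z.

B is the wall frame of a small rectangular building: four walls, each 2520 mm tall and 132 mm thick, enclosing a footprint 5430 mm (x) by 5710 mm (y) outside-to-outside, with no floor or roof. The front and back walls (the −y and +y sides) span the full width; the two side walls fit between them.

The house frame is on the floor beside the staircase on its −x side.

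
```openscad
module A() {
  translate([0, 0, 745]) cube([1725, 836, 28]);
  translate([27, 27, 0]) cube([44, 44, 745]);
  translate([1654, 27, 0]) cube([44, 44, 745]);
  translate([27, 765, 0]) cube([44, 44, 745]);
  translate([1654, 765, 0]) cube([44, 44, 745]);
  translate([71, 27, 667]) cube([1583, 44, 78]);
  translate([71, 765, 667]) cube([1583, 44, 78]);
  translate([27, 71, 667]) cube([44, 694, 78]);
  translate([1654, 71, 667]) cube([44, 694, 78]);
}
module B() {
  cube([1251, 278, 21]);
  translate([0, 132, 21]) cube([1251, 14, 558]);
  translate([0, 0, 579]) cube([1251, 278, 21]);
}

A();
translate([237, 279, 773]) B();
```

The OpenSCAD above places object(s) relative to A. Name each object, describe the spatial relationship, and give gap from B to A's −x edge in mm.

A is a table. B is an I-beam. The I-beam is on top of the table, centred. The gap from the I-beam to the table's −x edge is 237 mm.

The I-beam's min-x is at 237; the table's min-x is 0; gap = 237 mm.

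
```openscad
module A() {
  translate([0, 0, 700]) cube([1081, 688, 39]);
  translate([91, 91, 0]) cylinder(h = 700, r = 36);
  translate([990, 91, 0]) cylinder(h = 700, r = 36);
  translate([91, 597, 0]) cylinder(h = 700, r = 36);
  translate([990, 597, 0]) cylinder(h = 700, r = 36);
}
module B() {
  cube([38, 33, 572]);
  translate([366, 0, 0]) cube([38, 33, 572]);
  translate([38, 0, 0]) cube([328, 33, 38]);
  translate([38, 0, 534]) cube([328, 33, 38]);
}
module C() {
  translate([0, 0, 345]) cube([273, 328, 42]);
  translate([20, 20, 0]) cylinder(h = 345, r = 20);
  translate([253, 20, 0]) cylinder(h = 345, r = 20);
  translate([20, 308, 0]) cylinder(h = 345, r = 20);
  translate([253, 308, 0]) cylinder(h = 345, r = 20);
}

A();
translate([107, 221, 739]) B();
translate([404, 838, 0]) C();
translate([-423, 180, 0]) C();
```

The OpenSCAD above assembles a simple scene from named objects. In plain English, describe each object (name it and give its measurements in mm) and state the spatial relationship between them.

A is a table with a 1081×688 mm rectangular top, 39 mm thick, top surface at z = 739 mm, supported by four round legs of 72 mm diameter, each leg's bounding box inset 55 mm from the nearest pair of top edges, running from the floor.

B is a picture frame with a 328×496 mm rectangular opening (x by z) and a uniform 38 mm border on every side. Frame depth is 33 mm along y. It is built from two vertical stiles running the full outside height and two horizontal rails spanning the gap between the stiles.

C is a four-legged stool. The seat is 273×328 mm, 42 mm thick, top at z = 387 mm. It stands on four round legs, each 40 mm in diameter, from z = 0 to the seat underside, each leg's axis is inset half a diameter from the nearest pair of seat edges (so the leg's bounding box is flush with the corner).

The picture frame is on top of the table. Two stools sit around the table at the +y, −x sides.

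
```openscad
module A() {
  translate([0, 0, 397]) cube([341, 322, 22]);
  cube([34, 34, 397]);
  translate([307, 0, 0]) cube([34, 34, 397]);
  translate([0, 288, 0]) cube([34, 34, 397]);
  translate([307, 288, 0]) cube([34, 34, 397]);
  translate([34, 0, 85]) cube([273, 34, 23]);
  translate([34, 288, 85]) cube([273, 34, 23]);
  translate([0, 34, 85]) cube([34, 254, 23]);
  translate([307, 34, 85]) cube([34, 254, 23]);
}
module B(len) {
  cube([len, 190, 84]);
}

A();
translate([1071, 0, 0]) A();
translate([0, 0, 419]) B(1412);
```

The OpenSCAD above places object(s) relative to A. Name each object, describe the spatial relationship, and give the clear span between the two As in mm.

A is a stool. B is a beam. A beam spans the tops of two stools. The clear span between the two stools is 730 mm.

Second stool starts at x = 1071; first ends at x = 341; clear span = 1071 − 341 = 730 mm.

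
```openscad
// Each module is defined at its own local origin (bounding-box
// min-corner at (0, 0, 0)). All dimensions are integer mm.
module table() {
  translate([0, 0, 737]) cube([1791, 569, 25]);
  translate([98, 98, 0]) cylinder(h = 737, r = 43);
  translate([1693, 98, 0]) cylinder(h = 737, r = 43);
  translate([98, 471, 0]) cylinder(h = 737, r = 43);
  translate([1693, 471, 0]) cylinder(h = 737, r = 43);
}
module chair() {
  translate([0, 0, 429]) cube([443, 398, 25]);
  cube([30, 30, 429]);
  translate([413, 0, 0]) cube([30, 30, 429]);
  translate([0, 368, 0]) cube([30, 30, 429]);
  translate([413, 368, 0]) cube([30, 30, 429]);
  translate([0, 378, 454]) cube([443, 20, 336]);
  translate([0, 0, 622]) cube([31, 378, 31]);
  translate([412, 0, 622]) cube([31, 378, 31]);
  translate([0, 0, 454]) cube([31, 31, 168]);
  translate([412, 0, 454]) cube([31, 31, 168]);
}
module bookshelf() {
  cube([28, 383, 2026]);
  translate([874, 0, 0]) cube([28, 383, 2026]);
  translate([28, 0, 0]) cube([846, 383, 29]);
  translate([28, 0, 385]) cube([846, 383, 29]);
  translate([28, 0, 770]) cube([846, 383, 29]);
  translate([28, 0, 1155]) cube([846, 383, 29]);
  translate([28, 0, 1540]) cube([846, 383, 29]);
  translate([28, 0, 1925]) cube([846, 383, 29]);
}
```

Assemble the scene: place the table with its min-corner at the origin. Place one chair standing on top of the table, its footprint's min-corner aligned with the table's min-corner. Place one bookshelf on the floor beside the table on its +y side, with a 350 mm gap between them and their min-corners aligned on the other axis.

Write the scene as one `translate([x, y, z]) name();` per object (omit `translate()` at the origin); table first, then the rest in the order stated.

table();
translate([0, 0, 762]) chair();
translate([0, 919, 0]) bookshelf();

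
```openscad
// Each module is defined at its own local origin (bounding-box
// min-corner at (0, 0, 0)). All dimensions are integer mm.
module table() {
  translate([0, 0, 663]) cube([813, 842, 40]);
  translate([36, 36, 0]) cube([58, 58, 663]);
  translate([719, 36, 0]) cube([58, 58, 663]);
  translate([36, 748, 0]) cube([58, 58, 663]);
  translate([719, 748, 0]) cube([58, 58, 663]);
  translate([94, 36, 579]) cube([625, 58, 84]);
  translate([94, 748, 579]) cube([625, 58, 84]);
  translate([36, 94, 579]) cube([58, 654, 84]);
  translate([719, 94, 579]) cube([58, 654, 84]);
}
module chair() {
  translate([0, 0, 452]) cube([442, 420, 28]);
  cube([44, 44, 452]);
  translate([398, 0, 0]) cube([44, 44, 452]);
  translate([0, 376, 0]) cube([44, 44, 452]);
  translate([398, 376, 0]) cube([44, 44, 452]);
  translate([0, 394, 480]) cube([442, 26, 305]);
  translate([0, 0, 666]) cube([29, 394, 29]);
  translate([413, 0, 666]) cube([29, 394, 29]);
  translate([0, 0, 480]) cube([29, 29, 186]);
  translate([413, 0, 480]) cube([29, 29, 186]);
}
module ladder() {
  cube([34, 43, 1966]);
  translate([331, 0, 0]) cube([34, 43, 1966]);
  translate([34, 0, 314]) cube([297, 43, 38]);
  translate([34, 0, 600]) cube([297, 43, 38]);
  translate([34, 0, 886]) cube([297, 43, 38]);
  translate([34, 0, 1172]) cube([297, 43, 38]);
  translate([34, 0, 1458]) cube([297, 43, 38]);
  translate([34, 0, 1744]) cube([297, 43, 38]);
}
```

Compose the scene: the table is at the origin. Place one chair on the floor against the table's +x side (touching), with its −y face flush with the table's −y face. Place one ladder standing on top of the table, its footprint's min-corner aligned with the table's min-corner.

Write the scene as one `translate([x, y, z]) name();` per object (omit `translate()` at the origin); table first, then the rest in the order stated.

table();
translate([813, 0, 0]) chair();
translate([0, 0, 703]) ladder();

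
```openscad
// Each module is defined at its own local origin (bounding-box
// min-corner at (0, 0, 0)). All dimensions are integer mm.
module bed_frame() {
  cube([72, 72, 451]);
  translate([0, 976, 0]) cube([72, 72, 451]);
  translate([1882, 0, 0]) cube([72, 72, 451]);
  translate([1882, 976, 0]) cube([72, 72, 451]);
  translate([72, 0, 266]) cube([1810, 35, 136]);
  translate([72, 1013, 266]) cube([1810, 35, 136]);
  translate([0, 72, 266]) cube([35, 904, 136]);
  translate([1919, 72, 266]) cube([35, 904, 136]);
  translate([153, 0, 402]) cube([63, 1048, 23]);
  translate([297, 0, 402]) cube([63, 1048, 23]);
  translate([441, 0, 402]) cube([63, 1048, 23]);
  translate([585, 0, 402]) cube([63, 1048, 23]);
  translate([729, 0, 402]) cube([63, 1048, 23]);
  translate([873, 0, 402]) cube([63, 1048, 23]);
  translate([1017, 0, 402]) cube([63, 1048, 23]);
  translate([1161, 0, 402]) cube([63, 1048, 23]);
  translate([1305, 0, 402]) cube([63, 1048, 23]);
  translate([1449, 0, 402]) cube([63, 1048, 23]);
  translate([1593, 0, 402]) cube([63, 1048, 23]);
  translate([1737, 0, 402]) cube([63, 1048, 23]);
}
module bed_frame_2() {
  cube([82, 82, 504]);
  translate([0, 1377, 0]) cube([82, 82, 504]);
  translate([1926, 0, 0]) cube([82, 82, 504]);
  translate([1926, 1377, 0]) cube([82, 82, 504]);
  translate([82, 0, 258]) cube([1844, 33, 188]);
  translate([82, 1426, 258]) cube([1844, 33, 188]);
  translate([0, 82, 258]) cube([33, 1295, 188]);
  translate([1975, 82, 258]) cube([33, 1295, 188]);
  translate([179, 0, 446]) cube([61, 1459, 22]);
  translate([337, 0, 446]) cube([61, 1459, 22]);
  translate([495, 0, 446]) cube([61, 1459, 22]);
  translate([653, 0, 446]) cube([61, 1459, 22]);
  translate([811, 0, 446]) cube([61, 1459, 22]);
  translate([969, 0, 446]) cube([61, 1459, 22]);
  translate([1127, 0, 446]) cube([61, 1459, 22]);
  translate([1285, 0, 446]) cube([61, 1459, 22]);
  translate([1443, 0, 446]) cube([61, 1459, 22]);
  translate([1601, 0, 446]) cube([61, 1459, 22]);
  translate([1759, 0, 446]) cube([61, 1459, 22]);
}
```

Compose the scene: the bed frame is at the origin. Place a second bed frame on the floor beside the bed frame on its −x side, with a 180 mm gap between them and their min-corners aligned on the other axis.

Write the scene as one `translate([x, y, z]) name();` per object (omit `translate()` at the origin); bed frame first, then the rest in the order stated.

bed_frame();
translate([-2188, 0, 0]) bed_frame_2();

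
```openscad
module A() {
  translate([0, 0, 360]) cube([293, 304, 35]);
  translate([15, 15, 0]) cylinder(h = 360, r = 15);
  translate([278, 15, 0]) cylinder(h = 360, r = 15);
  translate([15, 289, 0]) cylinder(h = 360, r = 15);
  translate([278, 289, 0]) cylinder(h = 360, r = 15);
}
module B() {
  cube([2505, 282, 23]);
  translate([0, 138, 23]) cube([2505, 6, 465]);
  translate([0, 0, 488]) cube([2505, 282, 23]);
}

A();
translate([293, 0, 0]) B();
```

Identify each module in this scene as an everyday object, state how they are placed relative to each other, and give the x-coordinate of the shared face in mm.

A is a stool. B is an I-beam. The I-beam is against the stool's +x side, with their −y faces flush. The x-coordinate of the shared face is 293 mm.

The stool's +x face and the I-beam's −x face are both at x = 293 mm.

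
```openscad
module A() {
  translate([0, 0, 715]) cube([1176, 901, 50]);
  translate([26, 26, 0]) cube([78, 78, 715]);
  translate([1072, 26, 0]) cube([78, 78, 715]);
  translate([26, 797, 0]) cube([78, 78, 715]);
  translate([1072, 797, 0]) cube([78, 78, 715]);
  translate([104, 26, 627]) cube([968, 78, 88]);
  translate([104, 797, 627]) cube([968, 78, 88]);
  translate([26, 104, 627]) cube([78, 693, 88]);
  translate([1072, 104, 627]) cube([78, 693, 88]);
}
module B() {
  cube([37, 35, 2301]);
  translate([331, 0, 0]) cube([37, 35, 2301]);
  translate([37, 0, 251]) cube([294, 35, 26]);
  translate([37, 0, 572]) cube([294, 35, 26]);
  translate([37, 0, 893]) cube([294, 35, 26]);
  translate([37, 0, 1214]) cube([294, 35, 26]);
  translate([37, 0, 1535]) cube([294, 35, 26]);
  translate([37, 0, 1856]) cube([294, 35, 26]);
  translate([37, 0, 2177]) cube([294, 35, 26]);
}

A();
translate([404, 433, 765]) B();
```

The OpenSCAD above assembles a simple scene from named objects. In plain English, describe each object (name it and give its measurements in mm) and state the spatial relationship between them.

A is a table: top 1176 mm (x) × 901 mm (y), 50 mm thick, upper face at z = 765 mm, on four 78×78 mm square legs, each inset 26 mm from the nearest pair of top edges, running from z = 0 to the bottom of the top. Four apron rails, 78 mm thick and 88 mm tall, run between adjacent legs with their top edges flush with the underside of the top and their outer faces flush with the legs' outer faces.

B is a wooden ladder with two side rails of 37×35 mm section and 2301 mm height, set 368 mm apart overall. Between them run 7 rectangular rungs (35 mm deep, 26 mm thick), front faces flush with the rails' −y face. The bottom of the first rung is 251 mm above the floor and each subsequent rung is 321 mm higher than the one below.

The ladder is on top of the table, centred.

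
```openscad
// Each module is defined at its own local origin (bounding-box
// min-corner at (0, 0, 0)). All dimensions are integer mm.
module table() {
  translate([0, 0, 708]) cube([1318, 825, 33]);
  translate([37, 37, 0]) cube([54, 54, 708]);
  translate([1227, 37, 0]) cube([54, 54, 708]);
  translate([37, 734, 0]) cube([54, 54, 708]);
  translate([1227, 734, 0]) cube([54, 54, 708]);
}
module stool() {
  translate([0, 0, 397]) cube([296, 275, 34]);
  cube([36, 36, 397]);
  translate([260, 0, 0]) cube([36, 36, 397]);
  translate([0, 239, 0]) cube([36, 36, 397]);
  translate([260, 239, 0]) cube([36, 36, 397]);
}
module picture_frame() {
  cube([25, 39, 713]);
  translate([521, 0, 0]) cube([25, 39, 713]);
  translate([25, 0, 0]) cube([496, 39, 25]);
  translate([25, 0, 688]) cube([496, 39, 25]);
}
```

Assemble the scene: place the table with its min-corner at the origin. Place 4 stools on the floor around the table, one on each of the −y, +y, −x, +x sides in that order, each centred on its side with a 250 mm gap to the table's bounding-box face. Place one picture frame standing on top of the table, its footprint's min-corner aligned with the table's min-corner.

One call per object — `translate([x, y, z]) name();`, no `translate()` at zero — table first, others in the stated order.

table();
translate([511, -525, 0]) stool();
translate([511, 1075, 0]) stool();
translate([-546, 275, 0]) stool();
translate([1568, 275, 0]) stool();
translate([0, 0, 741]) picture_frame();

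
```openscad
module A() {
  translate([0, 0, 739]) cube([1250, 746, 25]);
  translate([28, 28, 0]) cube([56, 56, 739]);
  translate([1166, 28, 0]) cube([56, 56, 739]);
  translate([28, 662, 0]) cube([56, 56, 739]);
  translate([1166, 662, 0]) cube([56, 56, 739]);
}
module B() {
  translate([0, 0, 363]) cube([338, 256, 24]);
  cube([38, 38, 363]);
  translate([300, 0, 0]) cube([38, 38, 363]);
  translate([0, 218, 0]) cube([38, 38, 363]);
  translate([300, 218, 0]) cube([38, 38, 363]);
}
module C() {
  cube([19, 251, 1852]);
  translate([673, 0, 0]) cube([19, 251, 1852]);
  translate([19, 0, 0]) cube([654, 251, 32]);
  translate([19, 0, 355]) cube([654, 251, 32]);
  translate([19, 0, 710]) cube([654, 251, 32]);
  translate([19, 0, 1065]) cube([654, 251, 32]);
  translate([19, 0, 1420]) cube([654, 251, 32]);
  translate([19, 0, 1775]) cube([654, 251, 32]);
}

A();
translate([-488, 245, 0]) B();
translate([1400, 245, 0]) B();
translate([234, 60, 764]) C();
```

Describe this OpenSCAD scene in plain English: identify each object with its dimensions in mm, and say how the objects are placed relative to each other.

A is a rectangular dining table. The top is 1250×746×25 mm with its upper surface at z = 764 mm. It stands on four 56×56 mm square legs, each inset 28 mm from the nearest pair of top edges, running from the floor to the underside of the top.

B is a simple wooden stool: a rectangular seat 338 mm (x) by 256 mm (y), 24 mm thick, top face at z = 387 mm, on four square legs, each 38×38 mm in cross-section. The legs rest on z = 0, each flush with a corner of the seat.

C is a bookshelf 692 mm wide overall, 251 mm deep and 1852 mm tall. The two sides are 19 mm thick vertical panels. 6 horizontal shelves of 32 mm thickness span between the inner faces of the sides; the lowest shelf sits on the floor and shelves are stacked with a clear vertical gap of 323 mm between each pair.

Two stools sit around the table at the −x, +x sides. The bookshelf is on top of the table.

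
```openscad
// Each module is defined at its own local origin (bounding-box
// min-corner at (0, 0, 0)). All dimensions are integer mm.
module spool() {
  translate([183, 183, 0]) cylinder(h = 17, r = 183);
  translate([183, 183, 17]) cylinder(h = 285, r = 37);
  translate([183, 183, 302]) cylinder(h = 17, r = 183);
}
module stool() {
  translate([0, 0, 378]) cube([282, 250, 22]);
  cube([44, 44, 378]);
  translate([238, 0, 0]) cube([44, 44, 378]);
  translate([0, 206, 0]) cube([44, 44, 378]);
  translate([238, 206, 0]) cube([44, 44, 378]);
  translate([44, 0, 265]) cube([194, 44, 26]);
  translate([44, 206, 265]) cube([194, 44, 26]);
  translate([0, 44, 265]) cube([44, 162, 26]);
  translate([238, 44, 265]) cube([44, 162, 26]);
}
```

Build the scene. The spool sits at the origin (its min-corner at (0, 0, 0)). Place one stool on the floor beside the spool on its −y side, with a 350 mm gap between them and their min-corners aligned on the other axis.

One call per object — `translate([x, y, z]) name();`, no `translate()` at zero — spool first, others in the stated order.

spool();
translate([0, -600, 0]) stool();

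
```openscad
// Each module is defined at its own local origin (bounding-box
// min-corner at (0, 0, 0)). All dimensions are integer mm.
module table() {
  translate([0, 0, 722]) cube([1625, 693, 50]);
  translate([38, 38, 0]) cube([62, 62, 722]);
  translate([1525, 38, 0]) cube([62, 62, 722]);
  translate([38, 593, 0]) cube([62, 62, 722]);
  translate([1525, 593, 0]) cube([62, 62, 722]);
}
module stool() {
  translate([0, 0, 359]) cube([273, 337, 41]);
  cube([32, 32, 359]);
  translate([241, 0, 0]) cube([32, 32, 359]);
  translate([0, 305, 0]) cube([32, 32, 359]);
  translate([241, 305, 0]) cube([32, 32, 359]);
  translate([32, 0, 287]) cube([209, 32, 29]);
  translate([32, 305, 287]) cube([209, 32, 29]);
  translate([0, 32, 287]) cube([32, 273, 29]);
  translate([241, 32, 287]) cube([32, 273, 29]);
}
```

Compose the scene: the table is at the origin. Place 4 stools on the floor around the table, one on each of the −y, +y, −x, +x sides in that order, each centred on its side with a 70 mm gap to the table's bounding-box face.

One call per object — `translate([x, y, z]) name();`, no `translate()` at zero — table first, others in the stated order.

table();
translate([676, -407, 0]) stool();
translate([676, 763, 0]) stool();
translate([-343, 178, 0]) stool();
translate([1695, 178, 0]) stool();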